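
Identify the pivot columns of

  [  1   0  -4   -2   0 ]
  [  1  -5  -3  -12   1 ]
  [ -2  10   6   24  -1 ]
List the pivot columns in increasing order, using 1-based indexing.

1, 2, 5

R2 ← R2 − R1
  [  1   0  -4   -2   0 ]
  [  0  -5   1  -10   1 ]
  [ -2  10   6   24  -1 ]
R3 ← R3 + 2·R1
  [ 1   0  -4   -2   0 ]
  [ 0  -5   1  -10   1 ]
  [ 0  10  -2   20  -1 ]
R2 ← -1/5·R2
  [ 1   0    -4  -2     0 ]
  [ 0   1  -1/5   2  -1/5 ]
  [ 0  10    -2  20    -1 ]
R3 ← R3 − 10·R2
  [ 1  0    -4  -2     0 ]
  [ 0  1  -1/5   2  -1/5 ]
  [ 0  0     0   0     1 ]
R2 ← R2 + 1/5·R3
  [ 1  0    -4  -2  0 ]
  [ 0  1  -1/5   2  0 ]
  [ 0  0     0   0  1 ]
Pivot columns are the columns containing a leading 1.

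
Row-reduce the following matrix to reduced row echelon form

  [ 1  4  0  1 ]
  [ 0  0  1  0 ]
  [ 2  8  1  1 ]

Subtract 2 times R1 from R3.
  [ 1  4  0   1 ]
  [ 0  0  1   0 ]
  [ 0  0  1  -1 ]
Subtract R2 from R3.
  [ 1  4  0   1 ]
  [ 0  0  1   0 ]
  [ 0  0  0  -1 ]
Multiply R3 by -1.
  [ 1  4  0  1 ]
  [ 0  0  1  0 ]
  [ 0  0  0  1 ]
Subtract R3 from R1.
  [ 1  4  0  0 ]
  [ 0  0  1  0 ]
  [ 0  0  0  1 ]

[[1, 4, 0, 0], [0, 0, 1, 0], [0, 0, 0, 1]]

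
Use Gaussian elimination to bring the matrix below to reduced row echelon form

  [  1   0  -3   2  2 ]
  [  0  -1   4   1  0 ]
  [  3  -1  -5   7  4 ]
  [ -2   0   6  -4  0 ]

[[1, 0, -3, 2, 0], [0, 1, -4, -1, 0], [0, 0, 0, 0, 1], [0, 0, 0, 0, 0]]

R3 := R3 − 3·R1
R4 := R4 + 2·R1
R2 := -1·R2
R3 := R3 + R2
R3 := -1/2·R3
R4 := R4 − 4·R3
R1 := R1 − 2·R3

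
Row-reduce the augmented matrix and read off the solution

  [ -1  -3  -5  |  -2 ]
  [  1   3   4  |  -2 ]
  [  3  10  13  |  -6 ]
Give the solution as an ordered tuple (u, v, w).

R1 ← -1·R1
  [ 1   3   5  |   2 ]
  [ 1   3   4  |  -2 ]
  [ 3  10  13  |  -6 ]
R2 ← R2 − R1
  [ 1   3   5  |   2 ]
  [ 0   0  -1  |  -4 ]
  [ 3  10  13  |  -6 ]
R3 ← R3 − 3·R1
  [ 1  3   5  |    2 ]
  [ 0  0  -1  |   -4 ]
  [ 0  1  -2  |  -12 ]
R2 <=> R3
  [ 1  3   5  |    2 ]
  [ 0  1  -2  |  -12 ]
  [ 0  0  -1  |   -4 ]
R3 ← -1·R3
  [ 1  3   5  |    2 ]
  [ 0  1  -2  |  -12 ]
  [ 0  0   1  |    4 ]
R2 ← R2 + 2·R3
  [ 1  3  5  |   2 ]
  [ 0  1  0  |  -4 ]
  [ 0  0  1  |   4 ]
R1 ← R1 − 5·R3
  [ 1  3  0  |  -18 ]
  [ 0  1  0  |   -4 ]
  [ 0  0  1  |    4 ]
R1 ← R1 − 3·R2
  [ 1  0  0  |  -6 ]
  [ 0  1  0  |  -4 ]
  [ 0  0  1  |   4 ]
Reading off the last column: u = -6, v = -4, w = 4.

(-6, -4, 4)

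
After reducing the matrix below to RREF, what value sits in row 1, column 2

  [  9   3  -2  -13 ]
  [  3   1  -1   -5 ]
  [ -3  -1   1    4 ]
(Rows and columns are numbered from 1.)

1/3

r1 ← 1/9·r1
r2 ← r2 − 3·r1
r3 ← r3 + 3·r1
r2 ← -3·r2
r3 ← r3 − 1/3·r2
r3 ← -1·r3
r2 ← r2 − 2·r3
r1 ← r1 + 13/9·r3
r1 ← r1 + 2/9·r2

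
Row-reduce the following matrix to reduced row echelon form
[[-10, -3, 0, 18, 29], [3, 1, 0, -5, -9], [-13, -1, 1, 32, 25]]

[[1, 0, 0, -3, -2], [0, 1, 0, 4, -3], [0, 0, 1, -3, -4]]

R1 := -1/10·R1
  [   1  3/10  0  -9/5  -29/10 ]
  [   3     1  0    -5      -9 ]
  [ -13    -1  1    32      25 ]
R2 := R2 − 3·R1
  [   1  3/10  0  -9/5  -29/10 ]
  [   0  1/10  0   2/5   -3/10 ]
  [ -13    -1  1    32      25 ]
R3 := R3 + 13·R1
  [ 1   3/10  0  -9/5   -29/10 ]
  [ 0   1/10  0   2/5    -3/10 ]
  [ 0  29/10  1  43/5  -127/10 ]
R2 := 10·R2
  [ 1   3/10  0  -9/5   -29/10 ]
  [ 0      1  0     4       -3 ]
  [ 0  29/10  1  43/5  -127/10 ]
R3 := R3 − 29/10·R2
  [ 1  3/10  0  -9/5  -29/10 ]
  [ 0     1  0     4      -3 ]
  [ 0     0  1    -3      -4 ]
R1 := R1 − 3/10·R2
  [ 1  0  0  -3  -2 ]
  [ 0  1  0   4  -3 ]
  [ 0  0  1  -3  -4 ]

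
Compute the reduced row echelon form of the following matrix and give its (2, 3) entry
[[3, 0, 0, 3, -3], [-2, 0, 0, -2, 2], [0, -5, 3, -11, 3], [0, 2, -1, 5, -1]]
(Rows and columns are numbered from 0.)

ρ1 := 1/3·ρ1
ρ2 := ρ2 + 2·ρ1
ρ2 ↔ ρ3
ρ2 := -1/5·ρ2
ρ4 := ρ4 − 2·ρ2
ρ3 ↔ ρ4
ρ3 := 5·ρ3
ρ2 := ρ2 + 3/5·ρ3

3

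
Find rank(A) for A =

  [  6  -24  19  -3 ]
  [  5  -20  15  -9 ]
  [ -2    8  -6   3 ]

ρ1 ← 1/6·ρ1
ρ2 ← ρ2 − 5·ρ1
ρ3 ← ρ3 + 2·ρ1
ρ2 ← -6/5·ρ2
ρ3 ← ρ3 − 1/3·ρ2
ρ3 ← -5/3·ρ3
ρ2 ← ρ2 − 39/5·ρ3
ρ1 ← ρ1 + 1/2·ρ3
ρ1 ← ρ1 − 19/6·ρ2
The reduced form has 3 nonzero rows.

rank = 3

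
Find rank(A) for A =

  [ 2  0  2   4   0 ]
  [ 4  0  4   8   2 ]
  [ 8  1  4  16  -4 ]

r1 -> 1/2·r1
  [ 1  0  1   2   0 ]
  [ 4  0  4   8   2 ]
  [ 8  1  4  16  -4 ]
r2 -> r2 − 4·r1
  [ 1  0  1   2   0 ]
  [ 0  0  0   0   2 ]
  [ 8  1  4  16  -4 ]
r3 -> r3 − 8·r1
  [ 1  0   1  2   0 ]
  [ 0  0   0  0   2 ]
  [ 0  1  -4  0  -4 ]
r2 <=> r3
  [ 1  0   1  2   0 ]
  [ 0  1  -4  0  -4 ]
  [ 0  0   0  0   2 ]
r3 -> 1/2·r3
  [ 1  0   1  2   0 ]
  [ 0  1  -4  0  -4 ]
  [ 0  0   0  0   1 ]
r2 -> r2 + 4·r3
  [ 1  0   1  2  0 ]
  [ 0  1  -4  0  0 ]
  [ 0  0   0  0  1 ]
The reduced form has 3 nonzero rows.

rank = 3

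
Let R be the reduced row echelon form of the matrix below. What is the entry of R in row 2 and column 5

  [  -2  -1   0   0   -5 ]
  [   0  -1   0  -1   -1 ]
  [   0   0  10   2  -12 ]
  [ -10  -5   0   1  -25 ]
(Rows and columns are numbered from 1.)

r1 -> -1/2·r1
r4 -> r4 + 10·r1
r2 -> -1·r2
r3 -> 1/10·r3
r3 -> r3 − 1/5·r4
r2 -> r2 − r4
r1 -> r1 − 1/2·r2

1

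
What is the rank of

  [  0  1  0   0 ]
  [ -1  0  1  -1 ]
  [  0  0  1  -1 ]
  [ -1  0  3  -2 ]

ρ1 ↔ ρ2
ρ1 -> -1·ρ1
ρ4 -> ρ4 + ρ1
ρ4 -> ρ4 − 2·ρ3
ρ3 -> ρ3 + ρ4
ρ1 -> ρ1 − ρ4
ρ1 -> ρ1 + ρ3
The reduced form has 4 nonzero rows.

rank = 4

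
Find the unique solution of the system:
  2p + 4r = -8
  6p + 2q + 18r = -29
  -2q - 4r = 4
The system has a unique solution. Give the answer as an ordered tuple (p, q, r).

(-3, -1, -1/2)

Form the augmented matrix and row-reduce:
  [ 2   0   4  |   -8 ]
  [ 6   2  18  |  -29 ]
  [ 0  -2  -4  |    4 ]
r1 -> 1/2·r1
  [ 1   0   2  |   -4 ]
  [ 6   2  18  |  -29 ]
  [ 0  -2  -4  |    4 ]
r2 -> r2 − 6·r1
  [ 1   0   2  |  -4 ]
  [ 0   2   6  |  -5 ]
  [ 0  -2  -4  |   4 ]
r2 -> 1/2·r2
  [ 1   0   2  |    -4 ]
  [ 0   1   3  |  -5/2 ]
  [ 0  -2  -4  |     4 ]
r3 -> r3 + 2·r2
  [ 1  0  2  |    -4 ]
  [ 0  1  3  |  -5/2 ]
  [ 0  0  2  |    -1 ]
r3 -> 1/2·r3
  [ 1  0  2  |    -4 ]
  [ 0  1  3  |  -5/2 ]
  [ 0  0  1  |  -1/2 ]
r2 -> r2 − 3·r3
  [ 1  0  2  |    -4 ]
  [ 0  1  0  |    -1 ]
  [ 0  0  1  |  -1/2 ]
r1 -> r1 − 2·r3
  [ 1  0  0  |    -3 ]
  [ 0  1  0  |    -1 ]
  [ 0  0  1  |  -1/2 ]
Reading off the last column: p = -3, q = -1, r = -1/2.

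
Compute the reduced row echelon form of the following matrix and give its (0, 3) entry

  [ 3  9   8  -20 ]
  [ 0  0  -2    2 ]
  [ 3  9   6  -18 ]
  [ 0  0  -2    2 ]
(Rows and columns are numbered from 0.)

-4

R1 → 1/3·R1
R3 → R3 − 3·R1
R2 → -1/2·R2
R3 → R3 + 2·R2
R4 → R4 + 2·R2
R1 → R1 − 8/3·R2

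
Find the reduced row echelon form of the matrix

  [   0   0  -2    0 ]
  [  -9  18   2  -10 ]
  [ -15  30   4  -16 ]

R1 <-> R2
  [  -9  18   2  -10 ]
  [   0   0  -2    0 ]
  [ -15  30   4  -16 ]
R1 ← -1/9·R1
  [   1  -2  -2/9  10/9 ]
  [   0   0    -2     0 ]
  [ -15  30     4   -16 ]
R3 ← R3 + 15·R1
  [ 1  -2  -2/9  10/9 ]
  [ 0   0    -2     0 ]
  [ 0   0   2/3   2/3 ]
R2 ← -1/2·R2
  [ 1  -2  -2/9  10/9 ]
  [ 0   0     1     0 ]
  [ 0   0   2/3   2/3 ]
R3 ← R3 − 2/3·R2
  [ 1  -2  -2/9  10/9 ]
  [ 0   0     1     0 ]
  [ 0   0     0   2/3 ]
R3 ← 3/2·R3
  [ 1  -2  -2/9  10/9 ]
  [ 0   0     1     0 ]
  [ 0   0     0     1 ]
R1 ← R1 − 10/9·R3
  [ 1  -2  -2/9  0 ]
  [ 0   0     1  0 ]
  [ 0   0     0  1 ]
R1 ← R1 + 2/9·R2
  [ 1  -2  0  0 ]
  [ 0   0  1  0 ]
  [ 0   0  0  1 ]

[[1, -2, 0, 0], [0, 0, 1, 0], [0, 0, 0, 1]]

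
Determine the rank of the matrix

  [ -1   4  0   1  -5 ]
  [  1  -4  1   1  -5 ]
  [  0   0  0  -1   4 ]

R1 ← -1·R1
  [ 1  -4  0  -1   5 ]
  [ 1  -4  1   1  -5 ]
  [ 0   0  0  -1   4 ]
R2 ← R2 − R1
  [ 1  -4  0  -1    5 ]
  [ 0   0  1   2  -10 ]
  [ 0   0  0  -1    4 ]
R3 ← -1·R3
  [ 1  -4  0  -1    5 ]
  [ 0   0  1   2  -10 ]
  [ 0   0  0   1   -4 ]
R2 ← R2 − 2·R3
  [ 1  -4  0  -1   5 ]
  [ 0   0  1   0  -2 ]
  [ 0   0  0   1  -4 ]
R1 ← R1 + R3
  [ 1  -4  0  0   1 ]
  [ 0   0  1  0  -2 ]
  [ 0   0  0  1  -4 ]
The reduced form has 3 nonzero rows.

rank = 3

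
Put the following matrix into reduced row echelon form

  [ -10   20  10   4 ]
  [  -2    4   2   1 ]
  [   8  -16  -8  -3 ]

[[1, -2, -1, 0], [0, 0, 0, 1], [0, 0, 0, 0]]

Multiply R1 by -1/10.
  [  1   -2  -1  -2/5 ]
  [ -2    4   2     1 ]
  [  8  -16  -8    -3 ]
Add 2 times R1 to R2.
  [ 1   -2  -1  -2/5 ]
  [ 0    0   0   1/5 ]
  [ 8  -16  -8    -3 ]
Subtract 8 times R1 from R3.
  [ 1  -2  -1  -2/5 ]
  [ 0   0   0   1/5 ]
  [ 0   0   0   1/5 ]
Multiply R2 by 5.
  [ 1  -2  -1  -2/5 ]
  [ 0   0   0     1 ]
  [ 0   0   0   1/5 ]
Subtract 1/5 times R2 from R3.
  [ 1  -2  -1  -2/5 ]
  [ 0   0   0     1 ]
  [ 0   0   0     0 ]
Add 2/5 times R2 to R1.
  [ 1  -2  -1  0 ]
  [ 0   0   0  1 ]
  [ 0   0   0  0 ]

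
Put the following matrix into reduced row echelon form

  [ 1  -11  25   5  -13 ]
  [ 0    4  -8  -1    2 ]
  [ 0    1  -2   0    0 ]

Multiply R2 by 1/4.
  [ 1  -11  25     5  -13 ]
  [ 0    1  -2  -1/4  1/2 ]
  [ 0    1  -2     0    0 ]
Subtract R2 from R3.
  [ 1  -11  25     5   -13 ]
  [ 0    1  -2  -1/4   1/2 ]
  [ 0    0   0   1/4  -1/2 ]
Multiply R3 by 4.
  [ 1  -11  25     5  -13 ]
  [ 0    1  -2  -1/4  1/2 ]
  [ 0    0   0     1   -2 ]
Add 1/4 times R3 to R2.
  [ 1  -11  25  5  -13 ]
  [ 0    1  -2  0    0 ]
  [ 0    0   0  1   -2 ]
Subtract 5 times R3 from R1.
  [ 1  -11  25  0  -3 ]
  [ 0    1  -2  0   0 ]
  [ 0    0   0  1  -2 ]
Add 11 times R2 to R1.
  [ 1  0   3  0  -3 ]
  [ 0  1  -2  0   0 ]
  [ 0  0   0  1  -2 ]

[[1, 0, 3, 0, -3], [0, 1, -2, 0, 0], [0, 0, 0, 1, -2]]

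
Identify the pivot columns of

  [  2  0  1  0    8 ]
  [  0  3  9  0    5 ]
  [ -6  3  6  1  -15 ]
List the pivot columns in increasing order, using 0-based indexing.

0, 1, 3

r1 := 1/2·r1
  [  1  0  1/2  0    4 ]
  [  0  3    9  0    5 ]
  [ -6  3    6  1  -15 ]
r3 := r3 + 6·r1
  [ 1  0  1/2  0  4 ]
  [ 0  3    9  0  5 ]
  [ 0  3    9  1  9 ]
r2 := 1/3·r2
  [ 1  0  1/2  0    4 ]
  [ 0  1    3  0  5/3 ]
  [ 0  3    9  1    9 ]
r3 := r3 − 3·r2
  [ 1  0  1/2  0    4 ]
  [ 0  1    3  0  5/3 ]
  [ 0  0    0  1    4 ]
Pivot columns are the columns containing a leading 1.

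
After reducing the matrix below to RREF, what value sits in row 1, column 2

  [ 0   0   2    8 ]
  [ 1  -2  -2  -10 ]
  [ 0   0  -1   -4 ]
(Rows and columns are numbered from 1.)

Swap R1 and R2.
Multiply R2 by 1/2.
Add R2 to R3.
Add 2 times R2 to R1.

-2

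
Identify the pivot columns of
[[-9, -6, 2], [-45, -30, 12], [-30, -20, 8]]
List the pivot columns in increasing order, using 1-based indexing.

Multiply ρ1 by -1/9.
  [   1  2/3  -2/9 ]
  [ -45  -30    12 ]
  [ -30  -20     8 ]
Add 45 times ρ1 to ρ2.
  [   1  2/3  -2/9 ]
  [   0    0     2 ]
  [ -30  -20     8 ]
Add 30 times ρ1 to ρ3.
  [ 1  2/3  -2/9 ]
  [ 0    0     2 ]
  [ 0    0   4/3 ]
Multiply ρ2 by 1/2.
  [ 1  2/3  -2/9 ]
  [ 0    0     1 ]
  [ 0    0   4/3 ]
Subtract 4/3 times ρ2 from ρ3.
  [ 1  2/3  -2/9 ]
  [ 0    0     1 ]
  [ 0    0     0 ]
Add 2/9 times ρ2 to ρ1.
  [ 1  2/3  0 ]
  [ 0    0  1 ]
  [ 0    0  0 ]
Pivot columns are the columns containing a leading 1.

1, 3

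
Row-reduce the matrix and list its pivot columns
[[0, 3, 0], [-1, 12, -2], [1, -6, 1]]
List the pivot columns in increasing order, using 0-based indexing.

0, 1, 2

Swap ρ1 and ρ2.
  [ -1  12  -2 ]
  [  0   3   0 ]
  [  1  -6   1 ]
Multiply ρ1 by -1.
  [ 1  -12  2 ]
  [ 0    3  0 ]
  [ 1   -6  1 ]
Subtract ρ1 from ρ3.
  [ 1  -12   2 ]
  [ 0    3   0 ]
  [ 0    6  -1 ]
Multiply ρ2 by 1/3.
  [ 1  -12   2 ]
  [ 0    1   0 ]
  [ 0    6  -1 ]
Subtract 6 times ρ2 from ρ3.
  [ 1  -12   2 ]
  [ 0    1   0 ]
  [ 0    0  -1 ]
Multiply ρ3 by -1.
  [ 1  -12  2 ]
  [ 0    1  0 ]
  [ 0    0  1 ]
Subtract 2 times ρ3 from ρ1.
  [ 1  -12  0 ]
  [ 0    1  0 ]
  [ 0    0  1 ]
Add 12 times ρ2 to ρ1.
  [ 1  0  0 ]
  [ 0  1  0 ]
  [ 0  0  1 ]
Pivot columns are the columns containing a leading 1.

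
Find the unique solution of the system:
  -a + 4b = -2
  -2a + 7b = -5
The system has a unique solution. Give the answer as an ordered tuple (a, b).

(6, 1)

Form the augmented matrix and row-reduce:
  [ -1  4  |  -2 ]
  [ -2  7  |  -5 ]
Multiply R1 by -1.
  [  1  -4  |   2 ]
  [ -2   7  |  -5 ]
Add 2 times R1 to R2.
  [ 1  -4  |   2 ]
  [ 0  -1  |  -1 ]
Multiply R2 by -1.
  [ 1  -4  |  2 ]
  [ 0   1  |  1 ]
Add 4 times R2 to R1.
  [ 1  0  |  6 ]
  [ 0  1  |  1 ]
Reading off the last column: a = 6, b = 1.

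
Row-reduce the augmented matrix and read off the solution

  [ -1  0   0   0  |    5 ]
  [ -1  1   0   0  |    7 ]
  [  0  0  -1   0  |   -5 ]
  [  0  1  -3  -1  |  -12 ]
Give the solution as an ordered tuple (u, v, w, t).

(-5, 2, 5, -1)

Multiply R1 by -1.
Add R1 to R2.
Subtract R2 from R4.
Multiply R3 by -1.
Add 3 times R3 to R4.
Multiply R4 by -1.
Reading off the last column: u = -5, v = 2, w = 5, t = -1.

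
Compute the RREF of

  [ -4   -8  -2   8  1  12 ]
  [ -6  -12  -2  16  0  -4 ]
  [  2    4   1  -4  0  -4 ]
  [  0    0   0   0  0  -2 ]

[[1, 2, 0, -4, 0, 0], [0, 0, 1, 4, 0, 0], [0, 0, 0, 0, 1, 0], [0, 0, 0, 0, 0, 1]]

R1 -> -1/4·R1
  [  1    2  1/2  -2  -1/4  -3 ]
  [ -6  -12   -2  16     0  -4 ]
  [  2    4    1  -4     0  -4 ]
  [  0    0    0   0     0  -2 ]
R2 -> R2 + 6·R1
  [ 1  2  1/2  -2  -1/4   -3 ]
  [ 0  0    1   4  -3/2  -22 ]
  [ 2  4    1  -4     0   -4 ]
  [ 0  0    0   0     0   -2 ]
R3 -> R3 − 2·R1
  [ 1  2  1/2  -2  -1/4   -3 ]
  [ 0  0    1   4  -3/2  -22 ]
  [ 0  0    0   0   1/2    2 ]
  [ 0  0    0   0     0   -2 ]
R3 -> 2·R3
  [ 1  2  1/2  -2  -1/4   -3 ]
  [ 0  0    1   4  -3/2  -22 ]
  [ 0  0    0   0     1    4 ]
  [ 0  0    0   0     0   -2 ]
R4 -> -1/2·R4
  [ 1  2  1/2  -2  -1/4   -3 ]
  [ 0  0    1   4  -3/2  -22 ]
  [ 0  0    0   0     1    4 ]
  [ 0  0    0   0     0    1 ]
R3 -> R3 − 4·R4
  [ 1  2  1/2  -2  -1/4   -3 ]
  [ 0  0    1   4  -3/2  -22 ]
  [ 0  0    0   0     1    0 ]
  [ 0  0    0   0     0    1 ]
R2 -> R2 + 22·R4
  [ 1  2  1/2  -2  -1/4  -3 ]
  [ 0  0    1   4  -3/2   0 ]
  [ 0  0    0   0     1   0 ]
  [ 0  0    0   0     0   1 ]
R1 -> R1 + 3·R4
  [ 1  2  1/2  -2  -1/4  0 ]
  [ 0  0    1   4  -3/2  0 ]
  [ 0  0    0   0     1  0 ]
  [ 0  0    0   0     0  1 ]
R2 -> R2 + 3/2·R3
  [ 1  2  1/2  -2  -1/4  0 ]
  [ 0  0    1   4     0  0 ]
  [ 0  0    0   0     1  0 ]
  [ 0  0    0   0     0  1 ]
R1 -> R1 + 1/4·R3
  [ 1  2  1/2  -2  0  0 ]
  [ 0  0    1   4  0  0 ]
  [ 0  0    0   0  1  0 ]
  [ 0  0    0   0  0  1 ]
R1 -> R1 − 1/2·R2
  [ 1  2  0  -4  0  0 ]
  [ 0  0  1   4  0  0 ]
  [ 0  0  0   0  1  0 ]
  [ 0  0  0   0  0  1 ]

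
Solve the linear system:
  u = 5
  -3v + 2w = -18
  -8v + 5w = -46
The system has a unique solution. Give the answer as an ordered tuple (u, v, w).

Form the augmented matrix and row-reduce:
  [ 1   0  0  |    5 ]
  [ 0  -3  2  |  -18 ]
  [ 0  -8  5  |  -46 ]
ρ2 ← -1/3·ρ2
  [ 1   0     0  |    5 ]
  [ 0   1  -2/3  |    6 ]
  [ 0  -8     5  |  -46 ]
ρ3 ← ρ3 + 8·ρ2
  [ 1  0     0  |  5 ]
  [ 0  1  -2/3  |  6 ]
  [ 0  0  -1/3  |  2 ]
ρ3 ← -3·ρ3
  [ 1  0     0  |   5 ]
  [ 0  1  -2/3  |   6 ]
  [ 0  0     1  |  -6 ]
ρ2 ← ρ2 + 2/3·ρ3
  [ 1  0  0  |   5 ]
  [ 0  1  0  |   2 ]
  [ 0  0  1  |  -6 ]
Reading off the last column: u = 5, v = 2, w = -6.

(5, 2, -6)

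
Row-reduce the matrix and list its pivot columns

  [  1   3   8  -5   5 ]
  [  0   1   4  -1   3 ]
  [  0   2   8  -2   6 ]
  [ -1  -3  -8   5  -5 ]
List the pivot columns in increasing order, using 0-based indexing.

0, 1

R4 := R4 + R1
  [ 1  3  8  -5  5 ]
  [ 0  1  4  -1  3 ]
  [ 0  2  8  -2  6 ]
  [ 0  0  0   0  0 ]
R3 := R3 − 2·R2
  [ 1  3  8  -5  5 ]
  [ 0  1  4  -1  3 ]
  [ 0  0  0   0  0 ]
  [ 0  0  0   0  0 ]
R1 := R1 − 3·R2
  [ 1  0  -4  -2  -4 ]
  [ 0  1   4  -1   3 ]
  [ 0  0   0   0   0 ]
  [ 0  0   0   0   0 ]
Pivot columns are the columns containing a leading 1.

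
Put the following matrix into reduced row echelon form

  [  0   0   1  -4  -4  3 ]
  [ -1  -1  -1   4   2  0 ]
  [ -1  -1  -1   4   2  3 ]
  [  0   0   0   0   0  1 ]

r1 <=> r2
r1 -> -1·r1
r3 -> r3 + r1
r3 -> 1/3·r3
r4 -> r4 − r3
r2 -> r2 − 3·r3
r1 -> r1 − r2

[[1, 1, 0, 0, 2, 0], [0, 0, 1, -4, -4, 0], [0, 0, 0, 0, 0, 1], [0, 0, 0, 0, 0, 0]]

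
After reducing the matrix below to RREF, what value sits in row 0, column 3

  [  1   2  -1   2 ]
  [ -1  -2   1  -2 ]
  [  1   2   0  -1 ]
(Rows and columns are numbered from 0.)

-1

r2 := r2 + r1
  [ 1  2  -1   2 ]
  [ 0  0   0   0 ]
  [ 1  2   0  -1 ]
r3 := r3 − r1
  [ 1  2  -1   2 ]
  [ 0  0   0   0 ]
  [ 0  0   1  -3 ]
r2 ↔ r3
  [ 1  2  -1   2 ]
  [ 0  0   1  -3 ]
  [ 0  0   0   0 ]
r1 := r1 + r2
  [ 1  2  0  -1 ]
  [ 0  0  1  -3 ]
  [ 0  0  0   0 ]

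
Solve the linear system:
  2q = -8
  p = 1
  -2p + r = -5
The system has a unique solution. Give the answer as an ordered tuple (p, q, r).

Form the augmented matrix and row-reduce:
  [  0  2  0  |  -8 ]
  [  1  0  0  |   1 ]
  [ -2  0  1  |  -5 ]
r1 <=> r2
  [  1  0  0  |   1 ]
  [  0  2  0  |  -8 ]
  [ -2  0  1  |  -5 ]
r3 ← r3 + 2·r1
  [ 1  0  0  |   1 ]
  [ 0  2  0  |  -8 ]
  [ 0  0  1  |  -3 ]
r2 ← 1/2·r2
  [ 1  0  0  |   1 ]
  [ 0  1  0  |  -4 ]
  [ 0  0  1  |  -3 ]
Reading off the last column: p = 1, q = -4, r = -3.

(1, -4, -3)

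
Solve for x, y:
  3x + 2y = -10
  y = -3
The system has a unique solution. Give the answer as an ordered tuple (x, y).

(-4/3, -3)

Form the augmented matrix and row-reduce:
  [ 3  2  |  -10 ]
  [ 0  1  |   -3 ]
ρ1 -> 1/3·ρ1
  [ 1  2/3  |  -10/3 ]
  [ 0    1  |     -3 ]
ρ1 -> ρ1 − 2/3·ρ2
  [ 1  0  |  -4/3 ]
  [ 0  1  |    -3 ]
Reading off the last column: x = -4/3, y = -3.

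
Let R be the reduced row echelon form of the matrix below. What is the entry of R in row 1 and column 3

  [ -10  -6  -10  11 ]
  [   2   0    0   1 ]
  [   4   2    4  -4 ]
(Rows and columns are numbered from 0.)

R1 := -1/10·R1
  [ 1  3/5  1  -11/10 ]
  [ 2    0  0       1 ]
  [ 4    2  4      -4 ]
R2 := R2 − 2·R1
  [ 1   3/5   1  -11/10 ]
  [ 0  -6/5  -2    16/5 ]
  [ 4     2   4      -4 ]
R3 := R3 − 4·R1
  [ 1   3/5   1  -11/10 ]
  [ 0  -6/5  -2    16/5 ]
  [ 0  -2/5   0     2/5 ]
R2 := -5/6·R2
  [ 1   3/5    1  -11/10 ]
  [ 0     1  5/3    -8/3 ]
  [ 0  -2/5    0     2/5 ]
R3 := R3 + 2/5·R2
  [ 1  3/5    1  -11/10 ]
  [ 0    1  5/3    -8/3 ]
  [ 0    0  2/3    -2/3 ]
R3 := 3/2·R3
  [ 1  3/5    1  -11/10 ]
  [ 0    1  5/3    -8/3 ]
  [ 0    0    1      -1 ]
R2 := R2 − 5/3·R3
  [ 1  3/5  1  -11/10 ]
  [ 0    1  0      -1 ]
  [ 0    0  1      -1 ]
R1 := R1 − R3
  [ 1  3/5  0  -1/10 ]
  [ 0    1  0     -1 ]
  [ 0    0  1     -1 ]
R1 := R1 − 3/5·R2
  [ 1  0  0  1/2 ]
  [ 0  1  0   -1 ]
  [ 0  0  1   -1 ]

-1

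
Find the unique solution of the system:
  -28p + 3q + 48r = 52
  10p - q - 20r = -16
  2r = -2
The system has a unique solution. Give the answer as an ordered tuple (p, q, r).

(-4, -4, -1)

Form the augmented matrix and row-reduce:
  [ -28   3   48  |   52 ]
  [  10  -1  -20  |  -16 ]
  [   0   0    2  |   -2 ]
Multiply R1 by -1/28.
  [  1  -3/28  -12/7  |  -13/7 ]
  [ 10     -1    -20  |    -16 ]
  [  0      0      2  |     -2 ]
Subtract 10 times R1 from R2.
  [ 1  -3/28  -12/7  |  -13/7 ]
  [ 0   1/14  -20/7  |   18/7 ]
  [ 0      0      2  |     -2 ]
Multiply R2 by 14.
  [ 1  -3/28  -12/7  |  -13/7 ]
  [ 0      1    -40  |     36 ]
  [ 0      0      2  |     -2 ]
Multiply R3 by 1/2.
  [ 1  -3/28  -12/7  |  -13/7 ]
  [ 0      1    -40  |     36 ]
  [ 0      0      1  |     -1 ]
Add 40 times R3 to R2.
  [ 1  -3/28  -12/7  |  -13/7 ]
  [ 0      1      0  |     -4 ]
  [ 0      0      1  |     -1 ]
Add 12/7 times R3 to R1.
  [ 1  -3/28  0  |  -25/7 ]
  [ 0      1  0  |     -4 ]
  [ 0      0  1  |     -1 ]
Add 3/28 times R2 to R1.
  [ 1  0  0  |  -4 ]
  [ 0  1  0  |  -4 ]
  [ 0  0  1  |  -1 ]
Reading off the last column: p = -4, q = -4, r = -1.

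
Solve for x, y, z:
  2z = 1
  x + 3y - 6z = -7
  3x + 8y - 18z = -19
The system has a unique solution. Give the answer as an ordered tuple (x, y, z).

(2, -2, 1/2)

Form the augmented matrix and row-reduce:
  [ 0  0    2  |    1 ]
  [ 1  3   -6  |   -7 ]
  [ 3  8  -18  |  -19 ]
ρ1 ↔ ρ2
  [ 1  3   -6  |   -7 ]
  [ 0  0    2  |    1 ]
  [ 3  8  -18  |  -19 ]
ρ3 := ρ3 − 3·ρ1
  [ 1   3  -6  |  -7 ]
  [ 0   0   2  |   1 ]
  [ 0  -1   0  |   2 ]
ρ2 ↔ ρ3
  [ 1   3  -6  |  -7 ]
  [ 0  -1   0  |   2 ]
  [ 0   0   2  |   1 ]
ρ2 := -1·ρ2
  [ 1  3  -6  |  -7 ]
  [ 0  1   0  |  -2 ]
  [ 0  0   2  |   1 ]
ρ3 := 1/2·ρ3
  [ 1  3  -6  |   -7 ]
  [ 0  1   0  |   -2 ]
  [ 0  0   1  |  1/2 ]
ρ1 := ρ1 + 6·ρ3
  [ 1  3  0  |   -4 ]
  [ 0  1  0  |   -2 ]
  [ 0  0  1  |  1/2 ]
ρ1 := ρ1 − 3·ρ2
  [ 1  0  0  |    2 ]
  [ 0  1  0  |   -2 ]
  [ 0  0  1  |  1/2 ]
Reading off the last column: x = 2, y = -2, z = 1/2.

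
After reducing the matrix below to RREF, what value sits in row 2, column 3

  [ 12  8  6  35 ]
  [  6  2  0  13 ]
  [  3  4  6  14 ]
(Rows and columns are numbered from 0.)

1/2

R1 := 1/12·R1
  [ 1  2/3  1/2  35/12 ]
  [ 6    2    0     13 ]
  [ 3    4    6     14 ]
R2 := R2 − 6·R1
  [ 1  2/3  1/2  35/12 ]
  [ 0   -2   -3   -9/2 ]
  [ 3    4    6     14 ]
R3 := R3 − 3·R1
  [ 1  2/3  1/2  35/12 ]
  [ 0   -2   -3   -9/2 ]
  [ 0    2  9/2   21/4 ]
R2 := -1/2·R2
  [ 1  2/3  1/2  35/12 ]
  [ 0    1  3/2    9/4 ]
  [ 0    2  9/2   21/4 ]
R3 := R3 − 2·R2
  [ 1  2/3  1/2  35/12 ]
  [ 0    1  3/2    9/4 ]
  [ 0    0  3/2    3/4 ]
R3 := 2/3·R3
  [ 1  2/3  1/2  35/12 ]
  [ 0    1  3/2    9/4 ]
  [ 0    0    1    1/2 ]
R2 := R2 − 3/2·R3
  [ 1  2/3  1/2  35/12 ]
  [ 0    1    0    3/2 ]
  [ 0    0    1    1/2 ]
R1 := R1 − 1/2·R3
  [ 1  2/3  0  8/3 ]
  [ 0    1  0  3/2 ]
  [ 0    0  1  1/2 ]
R1 := R1 − 2/3·R2
  [ 1  0  0  5/3 ]
  [ 0  1  0  3/2 ]
  [ 0  0  1  1/2 ]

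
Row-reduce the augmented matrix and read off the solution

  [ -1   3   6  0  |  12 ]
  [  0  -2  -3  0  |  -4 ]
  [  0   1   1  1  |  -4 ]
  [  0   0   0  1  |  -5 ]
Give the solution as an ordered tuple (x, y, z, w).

(-3, -1, 2, -5)

R1 ← -1·R1
R2 ← -1/2·R2
R3 ← R3 − R2
R3 ← -2·R3
R3 ← R3 + 2·R4
R2 ← R2 − 3/2·R3
R1 ← R1 + 6·R3
R1 ← R1 + 3·R2
Reading off the last column: x = -3, y = -1, z = 2, w = -5.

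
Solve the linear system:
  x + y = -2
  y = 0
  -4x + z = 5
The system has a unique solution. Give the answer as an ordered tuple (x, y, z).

(-2, 0, -3)

Form the augmented matrix and row-reduce:
  [  1  1  0  |  -2 ]
  [  0  1  0  |   0 ]
  [ -4  0  1  |   5 ]
r3 := r3 + 4·r1
  [ 1  1  0  |  -2 ]
  [ 0  1  0  |   0 ]
  [ 0  4  1  |  -3 ]
r3 := r3 − 4·r2
  [ 1  1  0  |  -2 ]
  [ 0  1  0  |   0 ]
  [ 0  0  1  |  -3 ]
r1 := r1 − r2
  [ 1  0  0  |  -2 ]
  [ 0  1  0  |   0 ]
  [ 0  0  1  |  -3 ]
Reading off the last column: x = -2, y = 0, z = -3.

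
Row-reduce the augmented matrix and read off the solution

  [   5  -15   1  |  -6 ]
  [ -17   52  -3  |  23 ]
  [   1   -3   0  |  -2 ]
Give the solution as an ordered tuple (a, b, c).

(1, 1, 4)

ρ1 → 1/5·ρ1
  [   1  -3  1/5  |  -6/5 ]
  [ -17  52   -3  |    23 ]
  [   1  -3    0  |    -2 ]
ρ2 → ρ2 + 17·ρ1
  [ 1  -3  1/5  |  -6/5 ]
  [ 0   1  2/5  |  13/5 ]
  [ 1  -3    0  |    -2 ]
ρ3 → ρ3 − ρ1
  [ 1  -3   1/5  |  -6/5 ]
  [ 0   1   2/5  |  13/5 ]
  [ 0   0  -1/5  |  -4/5 ]
ρ3 → -5·ρ3
  [ 1  -3  1/5  |  -6/5 ]
  [ 0   1  2/5  |  13/5 ]
  [ 0   0    1  |     4 ]
ρ2 → ρ2 − 2/5·ρ3
  [ 1  -3  1/5  |  -6/5 ]
  [ 0   1    0  |     1 ]
  [ 0   0    1  |     4 ]
ρ1 → ρ1 − 1/5·ρ3
  [ 1  -3  0  |  -2 ]
  [ 0   1  0  |   1 ]
  [ 0   0  1  |   4 ]
ρ1 → ρ1 + 3·ρ2
  [ 1  0  0  |  1 ]
  [ 0  1  0  |  1 ]
  [ 0  0  1  |  4 ]
Reading off the last column: a = 1, b = 1, c = 4.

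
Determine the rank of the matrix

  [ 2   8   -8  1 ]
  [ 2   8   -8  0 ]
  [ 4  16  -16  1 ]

ρ1 → 1/2·ρ1
  [ 1   4   -4  1/2 ]
  [ 2   8   -8    0 ]
  [ 4  16  -16    1 ]
ρ2 → ρ2 − 2·ρ1
  [ 1   4   -4  1/2 ]
  [ 0   0    0   -1 ]
  [ 4  16  -16    1 ]
ρ3 → ρ3 − 4·ρ1
  [ 1  4  -4  1/2 ]
  [ 0  0   0   -1 ]
  [ 0  0   0   -1 ]
ρ2 → -1·ρ2
  [ 1  4  -4  1/2 ]
  [ 0  0   0    1 ]
  [ 0  0   0   -1 ]
ρ3 → ρ3 + ρ2
  [ 1  4  -4  1/2 ]
  [ 0  0   0    1 ]
  [ 0  0   0    0 ]
ρ1 → ρ1 − 1/2·ρ2
  [ 1  4  -4  0 ]
  [ 0  0   0  1 ]
  [ 0  0   0  0 ]
The reduced form has 2 nonzero rows.

rank = 2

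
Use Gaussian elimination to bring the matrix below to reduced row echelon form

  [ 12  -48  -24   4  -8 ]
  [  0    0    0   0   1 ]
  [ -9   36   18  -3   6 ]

R1 → 1/12·R1
  [  1  -4  -2  1/3  -2/3 ]
  [  0   0   0    0     1 ]
  [ -9  36  18   -3     6 ]
R3 → R3 + 9·R1
  [ 1  -4  -2  1/3  -2/3 ]
  [ 0   0   0    0     1 ]
  [ 0   0   0    0     0 ]
R1 → R1 + 2/3·R2
  [ 1  -4  -2  1/3  0 ]
  [ 0   0   0    0  1 ]
  [ 0   0   0    0  0 ]

[[1, -4, -2, 1/3, 0], [0, 0, 0, 0, 1], [0, 0, 0, 0, 0]]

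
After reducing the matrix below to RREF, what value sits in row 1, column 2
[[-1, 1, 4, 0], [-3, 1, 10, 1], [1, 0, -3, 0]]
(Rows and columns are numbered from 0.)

1

ρ1 → -1·ρ1
  [  1  -1  -4  0 ]
  [ -3   1  10  1 ]
  [  1   0  -3  0 ]
ρ2 → ρ2 + 3·ρ1
  [ 1  -1  -4  0 ]
  [ 0  -2  -2  1 ]
  [ 1   0  -3  0 ]
ρ3 → ρ3 − ρ1
  [ 1  -1  -4  0 ]
  [ 0  -2  -2  1 ]
  [ 0   1   1  0 ]
ρ2 → -1/2·ρ2
  [ 1  -1  -4     0 ]
  [ 0   1   1  -1/2 ]
  [ 0   1   1     0 ]
ρ3 → ρ3 − ρ2
  [ 1  -1  -4     0 ]
  [ 0   1   1  -1/2 ]
  [ 0   0   0   1/2 ]
ρ3 → 2·ρ3
  [ 1  -1  -4     0 ]
  [ 0   1   1  -1/2 ]
  [ 0   0   0     1 ]
ρ2 → ρ2 + 1/2·ρ3
  [ 1  -1  -4  0 ]
  [ 0   1   1  0 ]
  [ 0   0   0  1 ]
ρ1 → ρ1 + ρ2
  [ 1  0  -3  0 ]
  [ 0  1   1  0 ]
  [ 0  0   0  1 ]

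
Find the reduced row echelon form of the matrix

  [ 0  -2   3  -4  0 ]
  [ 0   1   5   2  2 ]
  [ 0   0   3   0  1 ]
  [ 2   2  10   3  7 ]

[[1, 0, 0, -1/2, 0], [0, 1, 0, 2, 0], [0, 0, 1, 0, 0], [0, 0, 0, 0, 1]]

R1 <=> R4
  [ 2   2  10   3  7 ]
  [ 0   1   5   2  2 ]
  [ 0   0   3   0  1 ]
  [ 0  -2   3  -4  0 ]
R1 ← 1/2·R1
  [ 1   1  5  3/2  7/2 ]
  [ 0   1  5    2    2 ]
  [ 0   0  3    0    1 ]
  [ 0  -2  3   -4    0 ]
R4 ← R4 + 2·R2
  [ 1  1   5  3/2  7/2 ]
  [ 0  1   5    2    2 ]
  [ 0  0   3    0    1 ]
  [ 0  0  13    0    4 ]
R3 ← 1/3·R3
  [ 1  1   5  3/2  7/2 ]
  [ 0  1   5    2    2 ]
  [ 0  0   1    0  1/3 ]
  [ 0  0  13    0    4 ]
R4 ← R4 − 13·R3
  [ 1  1  5  3/2   7/2 ]
  [ 0  1  5    2     2 ]
  [ 0  0  1    0   1/3 ]
  [ 0  0  0    0  -1/3 ]
R4 ← -3·R4
  [ 1  1  5  3/2  7/2 ]
  [ 0  1  5    2    2 ]
  [ 0  0  1    0  1/3 ]
  [ 0  0  0    0    1 ]
R3 ← R3 − 1/3·R4
  [ 1  1  5  3/2  7/2 ]
  [ 0  1  5    2    2 ]
  [ 0  0  1    0    0 ]
  [ 0  0  0    0    1 ]
R2 ← R2 − 2·R4
  [ 1  1  5  3/2  7/2 ]
  [ 0  1  5    2    0 ]
  [ 0  0  1    0    0 ]
  [ 0  0  0    0    1 ]
R1 ← R1 − 7/2·R4
  [ 1  1  5  3/2  0 ]
  [ 0  1  5    2  0 ]
  [ 0  0  1    0  0 ]
  [ 0  0  0    0  1 ]
R2 ← R2 − 5·R3
  [ 1  1  5  3/2  0 ]
  [ 0  1  0    2  0 ]
  [ 0  0  1    0  0 ]
  [ 0  0  0    0  1 ]
R1 ← R1 − 5·R3
  [ 1  1  0  3/2  0 ]
  [ 0  1  0    2  0 ]
  [ 0  0  1    0  0 ]
  [ 0  0  0    0  1 ]
R1 ← R1 − R2
  [ 1  0  0  -1/2  0 ]
  [ 0  1  0     2  0 ]
  [ 0  0  1     0  0 ]
  [ 0  0  0     0  1 ]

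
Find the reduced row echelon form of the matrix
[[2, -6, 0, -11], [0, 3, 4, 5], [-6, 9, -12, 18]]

r1 ← 1/2·r1
  [  1  -3    0  -11/2 ]
  [  0   3    4      5 ]
  [ -6   9  -12     18 ]
r3 ← r3 + 6·r1
  [ 1  -3    0  -11/2 ]
  [ 0   3    4      5 ]
  [ 0  -9  -12    -15 ]
r2 ← 1/3·r2
  [ 1  -3    0  -11/2 ]
  [ 0   1  4/3    5/3 ]
  [ 0  -9  -12    -15 ]
r3 ← r3 + 9·r2
  [ 1  -3    0  -11/2 ]
  [ 0   1  4/3    5/3 ]
  [ 0   0    0      0 ]
r1 ← r1 + 3·r2
  [ 1  0    4  -1/2 ]
  [ 0  1  4/3   5/3 ]
  [ 0  0    0     0 ]

[[1, 0, 4, -1/2], [0, 1, 4/3, 5/3], [0, 0, 0, 0]]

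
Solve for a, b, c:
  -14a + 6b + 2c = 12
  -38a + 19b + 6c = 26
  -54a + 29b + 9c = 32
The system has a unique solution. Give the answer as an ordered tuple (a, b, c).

(-2, -2, -2)

Form the augmented matrix and row-reduce:
  [ -14   6  2  |  12 ]
  [ -38  19  6  |  26 ]
  [ -54  29  9  |  32 ]
r1 -> -1/14·r1
r2 -> r2 + 38·r1
r3 -> r3 + 54·r1
r2 -> 7/19·r2
r3 -> r3 − 41/7·r2
r3 -> 19·r3
r2 -> r2 − 4/19·r3
r1 -> r1 + 1/7·r3
r1 -> r1 + 3/7·r2
Reading off the last column: a = -2, b = -2, c = -2.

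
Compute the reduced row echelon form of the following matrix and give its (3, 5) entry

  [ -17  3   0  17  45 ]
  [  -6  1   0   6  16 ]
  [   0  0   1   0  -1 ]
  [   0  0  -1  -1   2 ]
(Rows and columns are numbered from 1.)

-1

R1 ← -1/17·R1
  [  1  -3/17   0  -1  -45/17 ]
  [ -6      1   0   6      16 ]
  [  0      0   1   0      -1 ]
  [  0      0  -1  -1       2 ]
R2 ← R2 + 6·R1
  [ 1  -3/17   0  -1  -45/17 ]
  [ 0  -1/17   0   0    2/17 ]
  [ 0      0   1   0      -1 ]
  [ 0      0  -1  -1       2 ]
R2 ← -17·R2
  [ 1  -3/17   0  -1  -45/17 ]
  [ 0      1   0   0      -2 ]
  [ 0      0   1   0      -1 ]
  [ 0      0  -1  -1       2 ]
R4 ← R4 + R3
  [ 1  -3/17  0  -1  -45/17 ]
  [ 0      1  0   0      -2 ]
  [ 0      0  1   0      -1 ]
  [ 0      0  0  -1       1 ]
R4 ← -1·R4
  [ 1  -3/17  0  -1  -45/17 ]
  [ 0      1  0   0      -2 ]
  [ 0      0  1   0      -1 ]
  [ 0      0  0   1      -1 ]
R1 ← R1 + R4
  [ 1  -3/17  0  0  -62/17 ]
  [ 0      1  0  0      -2 ]
  [ 0      0  1  0      -1 ]
  [ 0      0  0  1      -1 ]
R1 ← R1 + 3/17·R2
  [ 1  0  0  0  -4 ]
  [ 0  1  0  0  -2 ]
  [ 0  0  1  0  -1 ]
  [ 0  0  0  1  -1 ]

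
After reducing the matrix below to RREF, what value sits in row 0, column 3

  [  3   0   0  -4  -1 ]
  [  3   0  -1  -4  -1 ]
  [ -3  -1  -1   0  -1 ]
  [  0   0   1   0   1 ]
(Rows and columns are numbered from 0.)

-4/3

Multiply ρ1 by 1/3.
  [  1   0   0  -4/3  -1/3 ]
  [  3   0  -1    -4    -1 ]
  [ -3  -1  -1     0    -1 ]
  [  0   0   1     0     1 ]
Subtract 3 times ρ1 from ρ2.
  [  1   0   0  -4/3  -1/3 ]
  [  0   0  -1     0     0 ]
  [ -3  -1  -1     0    -1 ]
  [  0   0   1     0     1 ]
Add 3 times ρ1 to ρ3.
  [ 1   0   0  -4/3  -1/3 ]
  [ 0   0  -1     0     0 ]
  [ 0  -1  -1    -4    -2 ]
  [ 0   0   1     0     1 ]
Swap ρ2 and ρ3.
  [ 1   0   0  -4/3  -1/3 ]
  [ 0  -1  -1    -4    -2 ]
  [ 0   0  -1     0     0 ]
  [ 0   0   1     0     1 ]
Multiply ρ2 by -1.
  [ 1  0   0  -4/3  -1/3 ]
  [ 0  1   1     4     2 ]
  [ 0  0  -1     0     0 ]
  [ 0  0   1     0     1 ]
Multiply ρ3 by -1.
  [ 1  0  0  -4/3  -1/3 ]
  [ 0  1  1     4     2 ]
  [ 0  0  1     0     0 ]
  [ 0  0  1     0     1 ]
Subtract ρ3 from ρ4.
  [ 1  0  0  -4/3  -1/3 ]
  [ 0  1  1     4     2 ]
  [ 0  0  1     0     0 ]
  [ 0  0  0     0     1 ]
Subtract 2 times ρ4 from ρ2.
  [ 1  0  0  -4/3  -1/3 ]
  [ 0  1  1     4     0 ]
  [ 0  0  1     0     0 ]
  [ 0  0  0     0     1 ]
Add 1/3 times ρ4 to ρ1.
  [ 1  0  0  -4/3  0 ]
  [ 0  1  1     4  0 ]
  [ 0  0  1     0  0 ]
  [ 0  0  0     0  1 ]
Subtract ρ3 from ρ2.
  [ 1  0  0  -4/3  0 ]
  [ 0  1  0     4  0 ]
  [ 0  0  1     0  0 ]
  [ 0  0  0     0  1 ]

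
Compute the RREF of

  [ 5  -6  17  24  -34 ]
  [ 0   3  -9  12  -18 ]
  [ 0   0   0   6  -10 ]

R1 → 1/5·R1
  [ 1  -6/5  17/5  24/5  -34/5 ]
  [ 0     3    -9    12    -18 ]
  [ 0     0     0     6    -10 ]
R2 → 1/3·R2
  [ 1  -6/5  17/5  24/5  -34/5 ]
  [ 0     1    -3     4     -6 ]
  [ 0     0     0     6    -10 ]
R3 → 1/6·R3
  [ 1  -6/5  17/5  24/5  -34/5 ]
  [ 0     1    -3     4     -6 ]
  [ 0     0     0     1   -5/3 ]
R2 → R2 − 4·R3
  [ 1  -6/5  17/5  24/5  -34/5 ]
  [ 0     1    -3     0    2/3 ]
  [ 0     0     0     1   -5/3 ]
R1 → R1 − 24/5·R3
  [ 1  -6/5  17/5  0   6/5 ]
  [ 0     1    -3  0   2/3 ]
  [ 0     0     0  1  -5/3 ]
R1 → R1 + 6/5·R2
  [ 1  0  -1/5  0     2 ]
  [ 0  1    -3  0   2/3 ]
  [ 0  0     0  1  -5/3 ]

[[1, 0, -1/5, 0, 2], [0, 1, -3, 0, 2/3], [0, 0, 0, 1, -5/3]]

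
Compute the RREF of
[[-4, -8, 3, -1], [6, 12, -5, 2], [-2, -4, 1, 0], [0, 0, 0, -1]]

ρ1 := -1/4·ρ1
  [  1   2  -3/4  1/4 ]
  [  6  12    -5    2 ]
  [ -2  -4     1    0 ]
  [  0   0     0   -1 ]
ρ2 := ρ2 − 6·ρ1
  [  1   2  -3/4  1/4 ]
  [  0   0  -1/2  1/2 ]
  [ -2  -4     1    0 ]
  [  0   0     0   -1 ]
ρ3 := ρ3 + 2·ρ1
  [ 1  2  -3/4  1/4 ]
  [ 0  0  -1/2  1/2 ]
  [ 0  0  -1/2  1/2 ]
  [ 0  0     0   -1 ]
ρ2 := -2·ρ2
  [ 1  2  -3/4  1/4 ]
  [ 0  0     1   -1 ]
  [ 0  0  -1/2  1/2 ]
  [ 0  0     0   -1 ]
ρ3 := ρ3 + 1/2·ρ2
  [ 1  2  -3/4  1/4 ]
  [ 0  0     1   -1 ]
  [ 0  0     0    0 ]
  [ 0  0     0   -1 ]
ρ3 <=> ρ4
  [ 1  2  -3/4  1/4 ]
  [ 0  0     1   -1 ]
  [ 0  0     0   -1 ]
  [ 0  0     0    0 ]
ρ3 := -1·ρ3
  [ 1  2  -3/4  1/4 ]
  [ 0  0     1   -1 ]
  [ 0  0     0    1 ]
  [ 0  0     0    0 ]
ρ2 := ρ2 + ρ3
  [ 1  2  -3/4  1/4 ]
  [ 0  0     1    0 ]
  [ 0  0     0    1 ]
  [ 0  0     0    0 ]
ρ1 := ρ1 − 1/4·ρ3
  [ 1  2  -3/4  0 ]
  [ 0  0     1  0 ]
  [ 0  0     0  1 ]
  [ 0  0     0  0 ]
ρ1 := ρ1 + 3/4·ρ2
  [ 1  2  0  0 ]
  [ 0  0  1  0 ]
  [ 0  0  0  1 ]
  [ 0  0  0  0 ]

[[1, 2, 0, 0], [0, 0, 1, 0], [0, 0, 0, 1], [0, 0, 0, 0]]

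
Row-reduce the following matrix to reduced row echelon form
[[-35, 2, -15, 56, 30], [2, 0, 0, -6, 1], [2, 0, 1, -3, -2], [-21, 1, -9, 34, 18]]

[[1, 0, 0, -3, 0], [0, 1, 0, -2, 0], [0, 0, 1, 3, 0], [0, 0, 0, 0, 1]]

Multiply R1 by -1/35.
  [   1  -2/35  3/7  -8/5  -6/7 ]
  [   2      0    0    -6     1 ]
  [   2      0    1    -3    -2 ]
  [ -21      1   -9    34    18 ]
Subtract 2 times R1 from R2.
  [   1  -2/35   3/7   -8/5  -6/7 ]
  [   0   4/35  -6/7  -14/5  19/7 ]
  [   2      0     1     -3    -2 ]
  [ -21      1    -9     34    18 ]
Subtract 2 times R1 from R3.
  [   1  -2/35   3/7   -8/5  -6/7 ]
  [   0   4/35  -6/7  -14/5  19/7 ]
  [   0   4/35   1/7    1/5  -2/7 ]
  [ -21      1    -9     34    18 ]
Add 21 times R1 to R4.
  [ 1  -2/35   3/7   -8/5  -6/7 ]
  [ 0   4/35  -6/7  -14/5  19/7 ]
  [ 0   4/35   1/7    1/5  -2/7 ]
  [ 0   -1/5     0    2/5     0 ]
Multiply R2 by 35/4.
  [ 1  -2/35    3/7   -8/5  -6/7 ]
  [ 0      1  -15/2  -49/2  95/4 ]
  [ 0   4/35    1/7    1/5  -2/7 ]
  [ 0   -1/5      0    2/5     0 ]
Subtract 4/35 times R2 from R3.
  [ 1  -2/35    3/7   -8/5  -6/7 ]
  [ 0      1  -15/2  -49/2  95/4 ]
  [ 0      0      1      3    -3 ]
  [ 0   -1/5      0    2/5     0 ]
Add 1/5 times R2 to R4.
  [ 1  -2/35    3/7   -8/5  -6/7 ]
  [ 0      1  -15/2  -49/2  95/4 ]
  [ 0      0      1      3    -3 ]
  [ 0      0   -3/2   -9/2  19/4 ]
Add 3/2 times R3 to R4.
  [ 1  -2/35    3/7   -8/5  -6/7 ]
  [ 0      1  -15/2  -49/2  95/4 ]
  [ 0      0      1      3    -3 ]
  [ 0      0      0      0   1/4 ]
Multiply R4 by 4.
  [ 1  -2/35    3/7   -8/5  -6/7 ]
  [ 0      1  -15/2  -49/2  95/4 ]
  [ 0      0      1      3    -3 ]
  [ 0      0      0      0     1 ]
Add 3 times R4 to R3.
  [ 1  -2/35    3/7   -8/5  -6/7 ]
  [ 0      1  -15/2  -49/2  95/4 ]
  [ 0      0      1      3     0 ]
  [ 0      0      0      0     1 ]
Subtract 95/4 times R4 from R2.
  [ 1  -2/35    3/7   -8/5  -6/7 ]
  [ 0      1  -15/2  -49/2     0 ]
  [ 0      0      1      3     0 ]
  [ 0      0      0      0     1 ]
Add 6/7 times R4 to R1.
  [ 1  -2/35    3/7   -8/5  0 ]
  [ 0      1  -15/2  -49/2  0 ]
  [ 0      0      1      3  0 ]
  [ 0      0      0      0  1 ]
Add 15/2 times R3 to R2.
  [ 1  -2/35  3/7  -8/5  0 ]
  [ 0      1    0    -2  0 ]
  [ 0      0    1     3  0 ]
  [ 0      0    0     0  1 ]
Subtract 3/7 times R3 from R1.
  [ 1  -2/35  0  -101/35  0 ]
  [ 0      1  0       -2  0 ]
  [ 0      0  1        3  0 ]
  [ 0      0  0        0  1 ]
Add 2/35 times R2 to R1.
  [ 1  0  0  -3  0 ]
  [ 0  1  0  -2  0 ]
  [ 0  0  1   3  0 ]
  [ 0  0  0   0  1 ]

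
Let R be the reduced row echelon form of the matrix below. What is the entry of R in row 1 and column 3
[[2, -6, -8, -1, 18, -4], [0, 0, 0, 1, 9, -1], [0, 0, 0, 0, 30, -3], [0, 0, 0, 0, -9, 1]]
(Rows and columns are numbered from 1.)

-4

Multiply R1 by 1/2.
  [ 1  -3  -4  -1/2   9  -2 ]
  [ 0   0   0     1   9  -1 ]
  [ 0   0   0     0  30  -3 ]
  [ 0   0   0     0  -9   1 ]
Multiply R3 by 1/30.
  [ 1  -3  -4  -1/2   9     -2 ]
  [ 0   0   0     1   9     -1 ]
  [ 0   0   0     0   1  -1/10 ]
  [ 0   0   0     0  -9      1 ]
Add 9 times R3 to R4.
  [ 1  -3  -4  -1/2  9     -2 ]
  [ 0   0   0     1  9     -1 ]
  [ 0   0   0     0  1  -1/10 ]
  [ 0   0   0     0  0   1/10 ]
Multiply R4 by 10.
  [ 1  -3  -4  -1/2  9     -2 ]
  [ 0   0   0     1  9     -1 ]
  [ 0   0   0     0  1  -1/10 ]
  [ 0   0   0     0  0      1 ]
Add 1/10 times R4 to R3.
  [ 1  -3  -4  -1/2  9  -2 ]
  [ 0   0   0     1  9  -1 ]
  [ 0   0   0     0  1   0 ]
  [ 0   0   0     0  0   1 ]
Add R4 to R2.
  [ 1  -3  -4  -1/2  9  -2 ]
  [ 0   0   0     1  9   0 ]
  [ 0   0   0     0  1   0 ]
  [ 0   0   0     0  0   1 ]
Add 2 times R4 to R1.
  [ 1  -3  -4  -1/2  9  0 ]
  [ 0   0   0     1  9  0 ]
  [ 0   0   0     0  1  0 ]
  [ 0   0   0     0  0  1 ]
Subtract 9 times R3 from R2.
  [ 1  -3  -4  -1/2  9  0 ]
  [ 0   0   0     1  0  0 ]
  [ 0   0   0     0  1  0 ]
  [ 0   0   0     0  0  1 ]
Subtract 9 times R3 from R1.
  [ 1  -3  -4  -1/2  0  0 ]
  [ 0   0   0     1  0  0 ]
  [ 0   0   0     0  1  0 ]
  [ 0   0   0     0  0  1 ]
Add 1/2 times R2 to R1.
  [ 1  -3  -4  0  0  0 ]
  [ 0   0   0  1  0  0 ]
  [ 0   0   0  0  1  0 ]
  [ 0   0   0  0  0  1 ]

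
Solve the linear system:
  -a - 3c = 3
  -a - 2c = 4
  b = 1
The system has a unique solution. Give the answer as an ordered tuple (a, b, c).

Form the augmented matrix and row-reduce:
  [ -1  0  -3  |  3 ]
  [ -1  0  -2  |  4 ]
  [  0  1   0  |  1 ]
Multiply r1 by -1.
  [  1  0   3  |  -3 ]
  [ -1  0  -2  |   4 ]
  [  0  1   0  |   1 ]
Add r1 to r2.
  [ 1  0  3  |  -3 ]
  [ 0  0  1  |   1 ]
  [ 0  1  0  |   1 ]
Swap r2 and r3.
  [ 1  0  3  |  -3 ]
  [ 0  1  0  |   1 ]
  [ 0  0  1  |   1 ]
Subtract 3 times r3 from r1.
  [ 1  0  0  |  -6 ]
  [ 0  1  0  |   1 ]
  [ 0  0  1  |   1 ]
Reading off the last column: a = -6, b = 1, c = 1.

(-6, 1, 1)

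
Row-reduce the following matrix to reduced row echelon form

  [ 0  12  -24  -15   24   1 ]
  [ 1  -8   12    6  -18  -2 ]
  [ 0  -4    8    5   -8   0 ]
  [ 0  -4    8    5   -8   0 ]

R1 <=> R2
  [ 1  -8   12    6  -18  -2 ]
  [ 0  12  -24  -15   24   1 ]
  [ 0  -4    8    5   -8   0 ]
  [ 0  -4    8    5   -8   0 ]
R2 := 1/12·R2
  [ 1  -8  12     6  -18    -2 ]
  [ 0   1  -2  -5/4    2  1/12 ]
  [ 0  -4   8     5   -8     0 ]
  [ 0  -4   8     5   -8     0 ]
R3 := R3 + 4·R2
  [ 1  -8  12     6  -18    -2 ]
  [ 0   1  -2  -5/4    2  1/12 ]
  [ 0   0   0     0    0   1/3 ]
  [ 0  -4   8     5   -8     0 ]
R4 := R4 + 4·R2
  [ 1  -8  12     6  -18    -2 ]
  [ 0   1  -2  -5/4    2  1/12 ]
  [ 0   0   0     0    0   1/3 ]
  [ 0   0   0     0    0   1/3 ]
R3 := 3·R3
  [ 1  -8  12     6  -18    -2 ]
  [ 0   1  -2  -5/4    2  1/12 ]
  [ 0   0   0     0    0     1 ]
  [ 0   0   0     0    0   1/3 ]
R4 := R4 − 1/3·R3
  [ 1  -8  12     6  -18    -2 ]
  [ 0   1  -2  -5/4    2  1/12 ]
  [ 0   0   0     0    0     1 ]
  [ 0   0   0     0    0     0 ]
R2 := R2 − 1/12·R3
  [ 1  -8  12     6  -18  -2 ]
  [ 0   1  -2  -5/4    2   0 ]
  [ 0   0   0     0    0   1 ]
  [ 0   0   0     0    0   0 ]
R1 := R1 + 2·R3
  [ 1  -8  12     6  -18  0 ]
  [ 0   1  -2  -5/4    2  0 ]
  [ 0   0   0     0    0  1 ]
  [ 0   0   0     0    0  0 ]
R1 := R1 + 8·R2
  [ 1  0  -4    -4  -2  0 ]
  [ 0  1  -2  -5/4   2  0 ]
  [ 0  0   0     0   0  1 ]
  [ 0  0   0     0   0  0 ]

[[1, 0, -4, -4, -2, 0], [0, 1, -2, -5/4, 2, 0], [0, 0, 0, 0, 0, 1], [0, 0, 0, 0, 0, 0]]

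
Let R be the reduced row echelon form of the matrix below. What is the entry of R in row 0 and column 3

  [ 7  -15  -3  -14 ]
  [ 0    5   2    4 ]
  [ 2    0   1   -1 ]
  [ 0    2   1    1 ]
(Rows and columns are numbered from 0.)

1

r1 -> 1/7·r1
  [ 1  -15/7  -3/7  -2 ]
  [ 0      5     2   4 ]
  [ 2      0     1  -1 ]
  [ 0      2     1   1 ]
r3 -> r3 − 2·r1
  [ 1  -15/7  -3/7  -2 ]
  [ 0      5     2   4 ]
  [ 0   30/7  13/7   3 ]
  [ 0      2     1   1 ]
r2 -> 1/5·r2
  [ 1  -15/7  -3/7   -2 ]
  [ 0      1   2/5  4/5 ]
  [ 0   30/7  13/7    3 ]
  [ 0      2     1    1 ]
r3 -> r3 − 30/7·r2
  [ 1  -15/7  -3/7    -2 ]
  [ 0      1   2/5   4/5 ]
  [ 0      0   1/7  -3/7 ]
  [ 0      2     1     1 ]
r4 -> r4 − 2·r2
  [ 1  -15/7  -3/7    -2 ]
  [ 0      1   2/5   4/5 ]
  [ 0      0   1/7  -3/7 ]
  [ 0      0   1/5  -3/5 ]
r3 -> 7·r3
  [ 1  -15/7  -3/7    -2 ]
  [ 0      1   2/5   4/5 ]
  [ 0      0     1    -3 ]
  [ 0      0   1/5  -3/5 ]
r4 -> r4 − 1/5·r3
  [ 1  -15/7  -3/7   -2 ]
  [ 0      1   2/5  4/5 ]
  [ 0      0     1   -3 ]
  [ 0      0     0    0 ]
r2 -> r2 − 2/5·r3
  [ 1  -15/7  -3/7  -2 ]
  [ 0      1     0   2 ]
  [ 0      0     1  -3 ]
  [ 0      0     0   0 ]
r1 -> r1 + 3/7·r3
  [ 1  -15/7  0  -23/7 ]
  [ 0      1  0      2 ]
  [ 0      0  1     -3 ]
  [ 0      0  0      0 ]
r1 -> r1 + 15/7·r2
  [ 1  0  0   1 ]
  [ 0  1  0   2 ]
  [ 0  0  1  -3 ]
  [ 0  0  0   0 ]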